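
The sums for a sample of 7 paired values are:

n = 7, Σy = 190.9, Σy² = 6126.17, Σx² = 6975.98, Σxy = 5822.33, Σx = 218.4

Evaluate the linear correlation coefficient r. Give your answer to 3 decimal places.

r = (nΣxy − ΣxΣy) / √[(nΣx² − (Σx)²)(nΣy² − (Σy)²)]
Numerator: 7×5822.33 − 218.4×190.9 = -936.25
Denominator: √[(48831.86 − 47698.56)(42883.19 − 36442.81)] = √[1133.3 × 6440.38] = 2701.6444
r = -936.25 / 2701.6444 ≈ -0.347

-0.347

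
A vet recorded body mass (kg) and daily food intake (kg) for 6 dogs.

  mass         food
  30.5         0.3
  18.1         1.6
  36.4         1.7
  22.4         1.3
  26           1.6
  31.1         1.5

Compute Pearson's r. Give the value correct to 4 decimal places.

n = 6, Σx = 164.5, Σy = 8, Σx² = 4727.79, Σy² = 12.04, Σxy = 217.36
nΣxy − ΣxΣy = 1304.16 − 1316 = -11.84
nΣx² − (Σx)² = 28366.74 − 27060.25 = 1306.49; nΣy² − (Σy)² = 72.24 − 64 = 8.24
r = -11.84 / √(1306.49 × 8.24) = -11.84 / 103.7568 ≈ -0.1141

-0.1141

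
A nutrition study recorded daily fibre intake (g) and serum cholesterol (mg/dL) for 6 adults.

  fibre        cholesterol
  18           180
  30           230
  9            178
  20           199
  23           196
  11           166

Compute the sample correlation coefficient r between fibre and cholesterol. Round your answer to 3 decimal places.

0.917

n = 6, Σx = 111, Σy = 1149, Σx² = 2355, Σy² = 222557, Σxy = 22056
nΣxy − ΣxΣy = 132336 − 127539 = 4797
nΣx² − (Σx)² = 14130 − 12321 = 1809; nΣy² − (Σy)² = 1335342 − 1320201 = 15141
r = 4797 / √(1809 × 15141) = 4797 / 5233.5522 ≈ 0.917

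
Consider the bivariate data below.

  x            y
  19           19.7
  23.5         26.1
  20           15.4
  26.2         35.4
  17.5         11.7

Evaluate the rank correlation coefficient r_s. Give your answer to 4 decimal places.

Rank x: 2, 4, 3, 5, 1
Rank y: 3, 4, 2, 5, 1
d = rank(x) − rank(y): -1, 0, 1, 0, 0; Σd² = 2
ρ = 1 − 6Σd² / [n(n²−1)] = 1 − 6×2 / (5×24) = 1 − 12/120 ≈ 0.9000

0.9000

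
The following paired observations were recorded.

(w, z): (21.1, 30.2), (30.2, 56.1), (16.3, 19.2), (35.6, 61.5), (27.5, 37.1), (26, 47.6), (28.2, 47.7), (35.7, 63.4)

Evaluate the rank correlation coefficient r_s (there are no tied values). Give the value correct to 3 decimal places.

Rank w: 2, 6, 1, 7, 4, 3, 5, 8
Rank z: 2, 6, 1, 7, 3, 4, 5, 8
d = rank(w) − rank(z): 0, 0, 0, 0, 1, -1, 0, 0; Σd² = 2
ρ = 1 − 6Σd² / [n(n²−1)] = 1 − 6×2 / (8×63) = 1 − 12/504 ≈ 0.976

0.976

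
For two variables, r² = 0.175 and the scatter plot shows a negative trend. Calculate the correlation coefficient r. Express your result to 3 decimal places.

-0.418

|r| = √0.175 = 0.418
The association is negative, so r = −0.418.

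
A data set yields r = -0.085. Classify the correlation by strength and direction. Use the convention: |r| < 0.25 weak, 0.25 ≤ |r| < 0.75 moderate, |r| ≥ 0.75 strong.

r = -0.085 < 0 so the relationship is negative.
|r| = 0.085, which falls in the weak range.

weak negative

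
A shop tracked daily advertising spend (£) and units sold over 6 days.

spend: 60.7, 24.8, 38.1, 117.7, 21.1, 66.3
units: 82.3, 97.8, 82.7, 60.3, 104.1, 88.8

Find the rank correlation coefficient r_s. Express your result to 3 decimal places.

-0.829

Rank spend: 4, 2, 3, 6, 1, 5
Rank units: 2, 5, 3, 1, 6, 4
d = rank(spend) − rank(units): 2, -3, 0, 5, -5, 1; Σd² = 64
ρ = 1 − 6Σd² / [n(n²−1)] = 1 − 6×64 / (6×35) = 1 − 384/210 ≈ -0.829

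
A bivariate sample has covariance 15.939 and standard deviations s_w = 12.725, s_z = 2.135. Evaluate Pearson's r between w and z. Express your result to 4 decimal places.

0.5867

r = Cov(w,z) / (s_w · s_z) = 15.939 / (12.725 × 2.135)
  = 15.939 / 27.1679 ≈ 0.5867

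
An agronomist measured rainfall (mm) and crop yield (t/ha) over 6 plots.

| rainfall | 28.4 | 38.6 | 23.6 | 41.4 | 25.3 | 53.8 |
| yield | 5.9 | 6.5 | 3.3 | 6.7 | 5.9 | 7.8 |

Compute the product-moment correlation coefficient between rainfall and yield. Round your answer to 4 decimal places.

0.8308

n = 6, Σx = 211.1, Σy = 36.1, Σx² = 8101.97, Σy² = 228.49, Σxy = 1342.63
nΣxy − ΣxΣy = 8055.78 − 7620.71 = 435.07
nΣx² − (Σx)² = 48611.82 − 44563.21 = 4048.61; nΣy² − (Σy)² = 1370.94 − 1303.21 = 67.73
r = 435.07 / √(4048.61 × 67.73) = 435.07 / 523.6529 ≈ 0.8308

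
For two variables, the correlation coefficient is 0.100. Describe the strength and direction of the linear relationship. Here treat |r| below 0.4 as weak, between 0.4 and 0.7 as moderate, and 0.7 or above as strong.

r = 0.100 > 0 so the relationship is positive.
|r| = 0.100, which falls in the weak range.

weak positive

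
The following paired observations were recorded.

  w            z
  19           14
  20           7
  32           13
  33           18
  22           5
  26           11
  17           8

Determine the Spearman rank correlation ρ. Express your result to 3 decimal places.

0.429

Rank w: 2, 3, 6, 7, 4, 5, 1
Rank z: 6, 2, 5, 7, 1, 4, 3
d = rank(w) − rank(z): -4, 1, 1, 0, 3, 1, -2; Σd² = 32
ρ = 1 − 6Σd² / [n(n²−1)] = 1 − 6×32 / (7×48) = 1 − 192/336 ≈ 0.429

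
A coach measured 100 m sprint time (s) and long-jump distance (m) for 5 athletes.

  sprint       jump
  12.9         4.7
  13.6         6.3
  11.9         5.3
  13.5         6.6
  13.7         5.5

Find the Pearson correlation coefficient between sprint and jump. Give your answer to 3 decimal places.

n = 5, Σx = 65.6, Σy = 28.4, Σx² = 862.92, Σy² = 163.68, Σxy = 373.83
nΣxy − ΣxΣy = 1869.15 − 1863.04 = 6.11
nΣx² − (Σx)² = 4314.6 − 4303.36 = 11.24; nΣy² − (Σy)² = 818.4 − 806.56 = 11.84
r = 6.11 / √(11.24 × 11.84) = 6.11 / 11.5361 ≈ 0.530

0.530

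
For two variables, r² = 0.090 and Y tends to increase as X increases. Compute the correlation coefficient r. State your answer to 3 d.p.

0.300

|r| = √0.090 = 0.300
The association is positive, so r = 0.300.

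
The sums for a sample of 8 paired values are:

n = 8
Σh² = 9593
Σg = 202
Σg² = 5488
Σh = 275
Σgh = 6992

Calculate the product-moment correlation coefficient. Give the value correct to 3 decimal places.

0.207

r = (nΣgh − ΣgΣh) / √[(nΣg² − (Σg)²)(nΣh² − (Σh)²)]
Numerator: 8×6992 − 202×275 = 386
Denominator: √[(43904 − 40804)(76744 − 75625)] = √[3100 × 1119] = 1862.4983
r = 386 / 1862.4983 ≈ 0.207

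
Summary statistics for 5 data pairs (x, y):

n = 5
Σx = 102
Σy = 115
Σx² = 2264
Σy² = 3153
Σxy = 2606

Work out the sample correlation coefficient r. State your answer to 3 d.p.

r = (nΣxy − ΣxΣy) / √[(nΣx² − (Σx)²)(nΣy² − (Σy)²)]
Numerator: 5×2606 − 102×115 = 1300
Denominator: √[(11320 − 10404)(15765 − 13225)] = √[916 × 2540] = 1525.3328
r = 1300 / 1525.3328 ≈ 0.852

0.852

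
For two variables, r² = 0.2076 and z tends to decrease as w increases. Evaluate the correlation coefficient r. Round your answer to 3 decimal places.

|r| = √0.2076 = 0.456
The association is negative, so r = −0.456.

-0.456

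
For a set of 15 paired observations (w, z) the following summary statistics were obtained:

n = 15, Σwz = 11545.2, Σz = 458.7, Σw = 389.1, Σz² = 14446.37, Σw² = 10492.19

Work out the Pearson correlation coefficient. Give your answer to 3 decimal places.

r = (nΣwz − ΣwΣz) / √[(nΣw² − (Σw)²)(nΣz² − (Σz)²)]
Numerator: 15×11545.2 − 389.1×458.7 = -5302.17
Denominator: √[(157382.85 − 151398.81)(216695.55 − 210405.69)] = √[5984.04 × 6289.86] = 6135.0447
r = -5302.17 / 6135.0447 ≈ -0.864

-0.864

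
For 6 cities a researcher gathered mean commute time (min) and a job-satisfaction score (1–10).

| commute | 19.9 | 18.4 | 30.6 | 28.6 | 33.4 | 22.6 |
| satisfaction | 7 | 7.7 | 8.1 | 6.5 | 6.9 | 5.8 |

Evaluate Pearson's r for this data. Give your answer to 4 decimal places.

n = 6, Σx = 153.5, Σy = 42, Σx² = 4115.21, Σy² = 297.4, Σxy = 1076.28
nΣxy − ΣxΣy = 6457.68 − 6447 = 10.68
nΣx² − (Σx)² = 24691.26 − 23562.25 = 1129.01; nΣy² − (Σy)² = 1784.4 − 1764 = 20.4
r = 10.68 / √(1129.01 × 20.4) = 10.68 / 151.7623 ≈ 0.0704

0.0704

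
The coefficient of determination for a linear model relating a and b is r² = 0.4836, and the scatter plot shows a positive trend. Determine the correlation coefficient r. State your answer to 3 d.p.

|r| = √0.4836 = 0.695
The association is positive, so r = 0.695.

0.695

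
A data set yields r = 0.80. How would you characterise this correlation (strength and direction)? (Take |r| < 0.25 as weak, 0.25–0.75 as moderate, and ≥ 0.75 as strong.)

strong positive

r = 0.80 > 0 so the relationship is positive.
|r| = 0.80, which falls in the strong range.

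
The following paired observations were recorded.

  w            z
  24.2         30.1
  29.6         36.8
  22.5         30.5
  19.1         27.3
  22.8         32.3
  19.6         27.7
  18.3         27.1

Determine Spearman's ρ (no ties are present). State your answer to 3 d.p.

Rank w: 6, 7, 4, 2, 5, 3, 1
Rank z: 4, 7, 5, 2, 6, 3, 1
d = rank(w) − rank(z): 2, 0, -1, 0, -1, 0, 0; Σd² = 6
ρ = 1 − 6Σd² / [n(n²−1)] = 1 − 6×6 / (7×48) = 1 − 36/336 ≈ 0.893

0.893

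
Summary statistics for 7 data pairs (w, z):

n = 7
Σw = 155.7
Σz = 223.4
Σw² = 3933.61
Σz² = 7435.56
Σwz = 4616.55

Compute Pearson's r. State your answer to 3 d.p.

r = (nΣwz − ΣwΣz) / √[(nΣw² − (Σw)²)(nΣz² − (Σz)²)]
Numerator: 7×4616.55 − 155.7×223.4 = -2467.53
Denominator: √[(27535.27 − 24242.49)(52048.92 − 49907.56)] = √[3292.78 × 2141.36] = 2655.3771
r = -2467.53 / 2655.3771 ≈ -0.929

-0.929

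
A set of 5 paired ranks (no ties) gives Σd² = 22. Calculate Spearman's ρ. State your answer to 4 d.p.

ρ = 1 − 6Σd² / [n(n²−1)] = 1 − 6×22 / (5×24)
  = 1 − 132/120 = 1 − 1.10000 ≈ -0.1000

-0.1000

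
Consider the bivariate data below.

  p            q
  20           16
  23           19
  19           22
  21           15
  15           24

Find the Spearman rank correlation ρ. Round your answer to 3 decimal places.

-0.700

Rank p: 3, 5, 2, 4, 1
Rank q: 2, 3, 4, 1, 5
d = rank(p) − rank(q): 1, 2, -2, 3, -4; Σd² = 34
ρ = 1 − 6Σd² / [n(n²−1)] = 1 − 6×34 / (5×24) = 1 − 204/120 ≈ -0.700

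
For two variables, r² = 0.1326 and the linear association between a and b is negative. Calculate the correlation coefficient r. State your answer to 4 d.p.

|r| = √0.1326 = 0.3641
The association is negative, so r = −0.3641.

-0.3641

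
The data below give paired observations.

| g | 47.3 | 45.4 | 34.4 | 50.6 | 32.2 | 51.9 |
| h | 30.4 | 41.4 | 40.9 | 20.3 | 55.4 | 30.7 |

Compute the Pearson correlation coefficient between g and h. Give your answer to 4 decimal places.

-0.8516

n = 6, Σg = 261.8, Σh = 219.1, Σg² = 11772.62, Σh² = 8734.67, Σgh = 9128.83
nΣgh − ΣgΣh = 54772.98 − 57360.38 = -2587.4
nΣg² − (Σg)² = 70635.72 − 68539.24 = 2096.48; nΣh² − (Σh)² = 52408.02 − 48004.81 = 4403.21
r = -2587.4 / √(2096.48 × 4403.21) = -2587.4 / 3038.2959 ≈ -0.8516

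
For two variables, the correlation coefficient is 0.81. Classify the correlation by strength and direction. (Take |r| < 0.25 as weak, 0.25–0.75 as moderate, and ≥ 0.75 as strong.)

r = 0.81 > 0 so the relationship is positive.
|r| = 0.81, which falls in the strong range.

strong positive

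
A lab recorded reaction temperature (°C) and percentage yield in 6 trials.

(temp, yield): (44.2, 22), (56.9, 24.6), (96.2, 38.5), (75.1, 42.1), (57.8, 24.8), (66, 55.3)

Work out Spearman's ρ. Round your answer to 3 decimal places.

Rank temp: 1, 2, 6, 5, 3, 4
Rank yield: 1, 2, 4, 5, 3, 6
d = rank(temp) − rank(yield): 0, 0, 2, 0, 0, -2; Σd² = 8
ρ = 1 − 6Σd² / [n(n²−1)] = 1 − 6×8 / (6×35) = 1 − 48/210 ≈ 0.771

0.771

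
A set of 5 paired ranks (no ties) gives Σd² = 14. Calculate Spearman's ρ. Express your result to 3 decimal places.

0.300

ρ = 1 − 6Σd² / [n(n²−1)] = 1 − 6×14 / (5×24)
  = 1 − 84/120 = 1 − 0.7000 ≈ 0.300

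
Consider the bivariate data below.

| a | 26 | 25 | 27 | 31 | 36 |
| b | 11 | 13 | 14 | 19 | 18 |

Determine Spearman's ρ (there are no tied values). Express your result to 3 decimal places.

0.800

Rank a: 2, 1, 3, 4, 5
Rank b: 1, 2, 3, 5, 4
d = rank(a) − rank(b): 1, -1, 0, -1, 1; Σd² = 4
ρ = 1 − 6Σd² / [n(n²−1)] = 1 − 6×4 / (5×24) = 1 − 24/120 ≈ 0.800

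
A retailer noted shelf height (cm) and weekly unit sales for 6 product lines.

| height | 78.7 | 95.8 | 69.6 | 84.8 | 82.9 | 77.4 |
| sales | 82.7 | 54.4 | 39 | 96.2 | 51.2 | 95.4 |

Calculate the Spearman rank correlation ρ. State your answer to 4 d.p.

0.3143

Rank height: 3, 6, 1, 5, 4, 2
Rank sales: 4, 3, 1, 6, 2, 5
d = rank(height) − rank(sales): -1, 3, 0, -1, 2, -3; Σd² = 24
ρ = 1 − 6Σd² / [n(n²−1)] = 1 − 6×24 / (6×35) = 1 − 144/210 ≈ 0.3143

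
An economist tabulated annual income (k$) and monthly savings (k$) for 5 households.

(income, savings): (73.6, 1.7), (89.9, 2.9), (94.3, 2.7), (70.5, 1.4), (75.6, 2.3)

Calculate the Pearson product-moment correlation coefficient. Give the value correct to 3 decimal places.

n = 5, Σx = 403.9, Σy = 11, Σx² = 33077.07, Σy² = 25.84, Σxy = 913.02
nΣxy − ΣxΣy = 4565.1 − 4442.9 = 122.2
nΣx² − (Σx)² = 165385.35 − 163135.21 = 2250.14; nΣy² − (Σy)² = 129.2 − 121 = 8.2
r = 122.2 / √(2250.14 × 8.2) = 122.2 / 135.8350 ≈ 0.900

0.900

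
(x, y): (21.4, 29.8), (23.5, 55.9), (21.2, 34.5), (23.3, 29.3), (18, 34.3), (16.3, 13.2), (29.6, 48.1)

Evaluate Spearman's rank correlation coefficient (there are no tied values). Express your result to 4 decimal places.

Rank x: 4, 6, 3, 5, 2, 1, 7
Rank y: 3, 7, 5, 2, 4, 1, 6
d = rank(x) − rank(y): 1, -1, -2, 3, -2, 0, 1; Σd² = 20
ρ = 1 − 6Σd² / [n(n²−1)] = 1 − 6×20 / (7×48) = 1 − 120/336 ≈ 0.6429

0.6429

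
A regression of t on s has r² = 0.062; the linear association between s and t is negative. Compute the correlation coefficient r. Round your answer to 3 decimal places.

-0.249

|r| = √0.062 = 0.249
The association is negative, so r = −0.249.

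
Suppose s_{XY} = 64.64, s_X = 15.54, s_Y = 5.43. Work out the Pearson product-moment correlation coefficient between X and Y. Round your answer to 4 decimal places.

0.7660

r = Cov(X,Y) / (s_X · s_Y) = 64.64 / (15.54 × 5.43)
  = 64.64 / 84.3822 ≈ 0.7660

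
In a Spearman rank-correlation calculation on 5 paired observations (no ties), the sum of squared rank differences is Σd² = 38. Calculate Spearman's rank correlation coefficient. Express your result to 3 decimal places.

-0.900

ρ = 1 − 6Σd² / [n(n²−1)] = 1 − 6×38 / (5×24)
  = 1 − 228/120 = 1 − 1.9000 ≈ -0.900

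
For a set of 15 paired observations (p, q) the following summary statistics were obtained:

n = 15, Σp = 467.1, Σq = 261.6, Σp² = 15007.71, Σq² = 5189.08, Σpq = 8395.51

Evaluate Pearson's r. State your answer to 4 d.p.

0.4631

r = (nΣpq − ΣpΣq) / √[(nΣp² − (Σp)²)(nΣq² − (Σq)²)]
Numerator: 15×8395.51 − 467.1×261.6 = 3739.29
Denominator: √[(225115.65 − 218182.41)(77836.2 − 68434.56)] = √[6933.24 × 9401.64] = 8073.6501
r = 3739.29 / 8073.6501 ≈ 0.4631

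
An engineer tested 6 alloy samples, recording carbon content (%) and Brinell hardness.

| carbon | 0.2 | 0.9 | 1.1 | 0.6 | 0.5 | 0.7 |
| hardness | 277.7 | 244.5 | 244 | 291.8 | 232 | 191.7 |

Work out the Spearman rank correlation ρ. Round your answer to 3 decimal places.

Rank carbon: 1, 5, 6, 3, 2, 4
Rank hardness: 5, 4, 3, 6, 2, 1
d = rank(carbon) − rank(hardness): -4, 1, 3, -3, 0, 3; Σd² = 44
ρ = 1 − 6Σd² / [n(n²−1)] = 1 − 6×44 / (6×35) = 1 − 264/210 ≈ -0.257

-0.257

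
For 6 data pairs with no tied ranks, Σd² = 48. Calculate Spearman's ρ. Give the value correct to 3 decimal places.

ρ = 1 − 6Σd² / [n(n²−1)] = 1 − 6×48 / (6×35)
  = 1 − 288/210 = 1 − 1.3714 ≈ -0.371

-0.371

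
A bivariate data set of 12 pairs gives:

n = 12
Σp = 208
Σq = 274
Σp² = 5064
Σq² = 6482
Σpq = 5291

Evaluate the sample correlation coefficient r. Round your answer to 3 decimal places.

r = (nΣpq − ΣpΣq) / √[(nΣp² − (Σp)²)(nΣq² − (Σq)²)]
Numerator: 12×5291 − 208×274 = 6500
Denominator: √[(60768 − 43264)(77784 − 75076)] = √[17504 × 2708] = 6884.8262
r = 6500 / 6884.8262 ≈ 0.944

0.944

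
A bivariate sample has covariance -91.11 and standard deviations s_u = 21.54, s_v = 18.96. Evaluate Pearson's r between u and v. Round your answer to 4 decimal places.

r = Cov(u,v) / (s_u · s_v) = -91.11 / (21.54 × 18.96)
  = -91.11 / 408.3984 ≈ -0.2231

-0.2231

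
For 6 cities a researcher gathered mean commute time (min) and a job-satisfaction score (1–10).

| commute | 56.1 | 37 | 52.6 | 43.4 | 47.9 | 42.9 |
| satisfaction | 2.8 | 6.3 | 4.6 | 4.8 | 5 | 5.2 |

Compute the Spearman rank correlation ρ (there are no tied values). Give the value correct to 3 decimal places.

-0.943

Rank commute: 6, 1, 5, 3, 4, 2
Rank satisfaction: 1, 6, 2, 3, 4, 5
d = rank(commute) − rank(satisfaction): 5, -5, 3, 0, 0, -3; Σd² = 68
ρ = 1 − 6Σd² / [n(n²−1)] = 1 − 6×68 / (6×35) = 1 − 408/210 ≈ -0.943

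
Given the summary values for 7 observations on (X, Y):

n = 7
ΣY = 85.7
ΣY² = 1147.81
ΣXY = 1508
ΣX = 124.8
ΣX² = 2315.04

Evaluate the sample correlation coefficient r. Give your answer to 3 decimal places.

r = (nΣXY − ΣXΣY) / √[(nΣX² − (ΣX)²)(nΣY² − (ΣY)²)]
Numerator: 7×1508 − 124.8×85.7 = -139.36
Denominator: √[(16205.28 − 15575.04)(8034.67 − 7344.49)] = √[630.24 × 690.18] = 659.5294
r = -139.36 / 659.5294 ≈ -0.211

-0.211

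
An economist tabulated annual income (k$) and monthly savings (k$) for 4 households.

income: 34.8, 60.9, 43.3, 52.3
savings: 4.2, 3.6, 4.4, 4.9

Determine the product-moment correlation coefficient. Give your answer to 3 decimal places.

n = 4, Σx = 191.3, Σy = 17.1, Σx² = 9530.03, Σy² = 73.97, Σxy = 812.19
nΣxy − ΣxΣy = 3248.76 − 3271.23 = -22.47
nΣx² − (Σx)² = 38120.12 − 36595.69 = 1524.43; nΣy² − (Σy)² = 295.88 − 292.41 = 3.47
r = -22.47 / √(1524.43 × 3.47) = -22.47 / 72.7308 ≈ -0.309

-0.309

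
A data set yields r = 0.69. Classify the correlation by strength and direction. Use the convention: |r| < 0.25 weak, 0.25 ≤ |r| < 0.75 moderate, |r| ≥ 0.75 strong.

moderate positive

r = 0.69 > 0 so the relationship is positive.
|r| = 0.69, which falls in the moderate range.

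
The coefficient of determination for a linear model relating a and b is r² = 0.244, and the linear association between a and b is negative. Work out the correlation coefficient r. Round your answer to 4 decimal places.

|r| = √0.244 = 0.4940
The association is negative, so r = −0.4940.

-0.4940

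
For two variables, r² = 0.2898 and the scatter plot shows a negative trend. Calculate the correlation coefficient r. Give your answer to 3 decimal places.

|r| = √0.2898 = 0.538
The association is negative, so r = −0.538.

-0.538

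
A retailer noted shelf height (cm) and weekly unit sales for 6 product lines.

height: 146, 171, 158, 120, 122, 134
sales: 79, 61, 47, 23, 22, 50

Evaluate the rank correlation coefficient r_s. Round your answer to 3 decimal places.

Rank height: 4, 6, 5, 1, 2, 3
Rank sales: 6, 5, 3, 2, 1, 4
d = rank(height) − rank(sales): -2, 1, 2, -1, 1, -1; Σd² = 12
ρ = 1 − 6Σd² / [n(n²−1)] = 1 − 6×12 / (6×35) = 1 − 72/210 ≈ 0.657

0.657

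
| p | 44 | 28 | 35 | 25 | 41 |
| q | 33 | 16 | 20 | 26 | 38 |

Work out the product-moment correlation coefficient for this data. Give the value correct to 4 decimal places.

n = 5, Σp = 173, Σq = 133, Σp² = 6251, Σq² = 3865, Σpq = 4808
nΣpq − ΣpΣq = 24040 − 23009 = 1031
nΣp² − (Σp)² = 31255 − 29929 = 1326; nΣq² − (Σq)² = 19325 − 17689 = 1636
r = 1031 / √(1326 × 1636) = 1031 / 1472.8666 ≈ 0.7000

0.7000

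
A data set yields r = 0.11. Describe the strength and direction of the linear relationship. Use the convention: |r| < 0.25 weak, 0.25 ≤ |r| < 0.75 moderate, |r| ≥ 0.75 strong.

r = 0.11 > 0 so the relationship is positive.
|r| = 0.11, which falls in the weak range.

weak positive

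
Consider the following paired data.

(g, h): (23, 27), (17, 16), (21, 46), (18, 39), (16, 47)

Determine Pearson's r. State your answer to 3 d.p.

-0.077

n = 5, Σg = 95, Σh = 175, Σg² = 1839, Σh² = 6831, Σgh = 3313
nΣgh − ΣgΣh = 16565 − 16625 = -60
nΣg² − (Σg)² = 9195 − 9025 = 170; nΣh² − (Σh)² = 34155 − 30625 = 3530
r = -60 / √(170 × 3530) = -60 / 774.6612 ≈ -0.077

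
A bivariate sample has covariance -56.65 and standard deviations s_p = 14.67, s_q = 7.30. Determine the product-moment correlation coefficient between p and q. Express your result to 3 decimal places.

-0.529

r = Cov(p,q) / (s_p · s_q) = -56.65 / (14.67 × 7.30)
  = -56.65 / 107.0910 ≈ -0.529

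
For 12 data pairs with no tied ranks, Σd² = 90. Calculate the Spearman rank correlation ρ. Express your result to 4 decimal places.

0.6853

ρ = 1 − 6Σd² / [n(n²−1)] = 1 − 6×90 / (12×143)
  = 1 − 540/1716 = 1 − 0.31469 ≈ 0.6853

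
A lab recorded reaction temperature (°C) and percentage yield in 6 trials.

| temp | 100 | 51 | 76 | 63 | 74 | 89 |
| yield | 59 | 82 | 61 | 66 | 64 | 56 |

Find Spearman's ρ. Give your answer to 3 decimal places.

-0.943

Rank temp: 6, 1, 4, 2, 3, 5
Rank yield: 2, 6, 3, 5, 4, 1
d = rank(temp) − rank(yield): 4, -5, 1, -3, -1, 4; Σd² = 68
ρ = 1 − 6Σd² / [n(n²−1)] = 1 − 6×68 / (6×35) = 1 − 408/210 ≈ -0.943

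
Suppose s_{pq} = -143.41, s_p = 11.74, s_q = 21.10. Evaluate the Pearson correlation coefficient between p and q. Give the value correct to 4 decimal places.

-0.5789

r = Cov(p,q) / (s_p · s_q) = -143.41 / (11.74 × 21.10)
  = -143.41 / 247.7140 ≈ -0.5789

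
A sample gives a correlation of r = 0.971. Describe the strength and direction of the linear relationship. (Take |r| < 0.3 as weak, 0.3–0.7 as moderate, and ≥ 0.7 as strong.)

strong positive

r = 0.971 > 0 so the relationship is positive.
|r| = 0.971, which falls in the strong range.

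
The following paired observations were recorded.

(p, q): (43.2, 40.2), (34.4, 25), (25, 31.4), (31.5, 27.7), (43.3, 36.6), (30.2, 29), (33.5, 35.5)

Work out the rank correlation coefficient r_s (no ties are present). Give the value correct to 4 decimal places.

Rank p: 6, 5, 1, 3, 7, 2, 4
Rank q: 7, 1, 4, 2, 6, 3, 5
d = rank(p) − rank(q): -1, 4, -3, 1, 1, -1, -1; Σd² = 30
ρ = 1 − 6Σd² / [n(n²−1)] = 1 − 6×30 / (7×48) = 1 − 180/336 ≈ 0.4643

0.4643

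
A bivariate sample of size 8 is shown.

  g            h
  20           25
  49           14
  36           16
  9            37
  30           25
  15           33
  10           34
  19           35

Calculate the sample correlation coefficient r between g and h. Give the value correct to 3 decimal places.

n = 8, Σg = 188, Σh = 219, Σg² = 5764, Σh² = 6541, Σgh = 4345
nΣgh − ΣgΣh = 34760 − 41172 = -6412
nΣg² − (Σg)² = 46112 − 35344 = 10768; nΣh² − (Σh)² = 52328 − 47961 = 4367
r = -6412 / √(10768 × 4367) = -6412 / 6857.3943 ≈ -0.935

-0.935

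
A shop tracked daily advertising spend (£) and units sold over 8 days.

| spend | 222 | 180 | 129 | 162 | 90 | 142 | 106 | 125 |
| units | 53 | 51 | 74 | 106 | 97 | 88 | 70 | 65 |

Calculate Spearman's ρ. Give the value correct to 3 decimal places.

Rank spend: 8, 7, 4, 6, 1, 5, 2, 3
Rank units: 2, 1, 5, 8, 7, 6, 4, 3
d = rank(spend) − rank(units): 6, 6, -1, -2, -6, -1, -2, 0; Σd² = 118
ρ = 1 − 6Σd² / [n(n²−1)] = 1 − 6×118 / (8×63) = 1 − 708/504 ≈ -0.405

-0.405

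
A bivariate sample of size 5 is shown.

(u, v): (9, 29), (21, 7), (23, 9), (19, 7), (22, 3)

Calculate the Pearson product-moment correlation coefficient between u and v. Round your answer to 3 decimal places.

-0.941

n = 5, Σu = 94, Σv = 55, Σu² = 1896, Σv² = 1029, Σuv = 814
nΣuv − ΣuΣv = 4070 − 5170 = -1100
nΣu² − (Σu)² = 9480 − 8836 = 644; nΣv² − (Σv)² = 5145 − 3025 = 2120
r = -1100 / √(644 × 2120) = -1100 / 1168.4520 ≈ -0.941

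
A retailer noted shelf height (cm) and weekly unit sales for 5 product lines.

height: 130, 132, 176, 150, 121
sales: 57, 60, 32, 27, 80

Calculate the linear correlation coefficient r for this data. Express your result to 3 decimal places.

n = 5, Σx = 709, Σy = 256, Σx² = 102441, Σy² = 15002, Σxy = 34692
nΣxy − ΣxΣy = 173460 − 181504 = -8044
nΣx² − (Σx)² = 512205 − 502681 = 9524; nΣy² − (Σy)² = 75010 − 65536 = 9474
r = -8044 / √(9524 × 9474) = -8044 / 9498.9671 ≈ -0.847

-0.847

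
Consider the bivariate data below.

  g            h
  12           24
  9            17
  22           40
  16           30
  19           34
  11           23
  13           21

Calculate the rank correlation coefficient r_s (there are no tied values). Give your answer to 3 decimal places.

0.893

Rank g: 3, 1, 7, 5, 6, 2, 4
Rank h: 4, 1, 7, 5, 6, 3, 2
d = rank(g) − rank(h): -1, 0, 0, 0, 0, -1, 2; Σd² = 6
ρ = 1 − 6Σd² / [n(n²−1)] = 1 − 6×6 / (7×48) = 1 − 36/336 ≈ 0.893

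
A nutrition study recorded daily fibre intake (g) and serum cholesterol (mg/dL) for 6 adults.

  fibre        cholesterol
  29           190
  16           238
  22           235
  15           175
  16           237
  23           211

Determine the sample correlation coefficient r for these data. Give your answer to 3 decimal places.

-0.238

n = 6, Σx = 121, Σy = 1286, Σx² = 2591, Σy² = 279284, Σxy = 25758
nΣxy − ΣxΣy = 154548 − 155606 = -1058
nΣx² − (Σx)² = 15546 − 14641 = 905; nΣy² − (Σy)² = 1675704 − 1653796 = 21908
r = -1058 / √(905 × 21908) = -1058 / 4452.7228 ≈ -0.238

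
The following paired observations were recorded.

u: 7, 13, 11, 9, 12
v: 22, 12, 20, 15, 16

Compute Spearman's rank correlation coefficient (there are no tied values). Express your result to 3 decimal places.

Rank u: 1, 5, 3, 2, 4
Rank v: 5, 1, 4, 2, 3
d = rank(u) − rank(v): -4, 4, -1, 0, 1; Σd² = 34
ρ = 1 − 6Σd² / [n(n²−1)] = 1 − 6×34 / (5×24) = 1 − 204/120 ≈ -0.700

-0.700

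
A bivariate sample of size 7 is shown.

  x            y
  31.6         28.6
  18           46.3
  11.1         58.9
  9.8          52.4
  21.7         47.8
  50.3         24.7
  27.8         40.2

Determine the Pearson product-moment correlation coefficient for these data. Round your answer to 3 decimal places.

n = 7, Σx = 170.3, Σy = 298.9, Σx² = 5315.63, Σy² = 13687.59, Σxy = 6301.7
nΣxy − ΣxΣy = 44111.9 − 50902.67 = -6790.77
nΣx² − (Σx)² = 37209.41 − 29002.09 = 8207.32; nΣy² − (Σy)² = 95813.13 − 89341.21 = 6471.92
r = -6790.77 / √(8207.32 × 6471.92) = -6790.77 / 7288.1492 ≈ -0.932

-0.932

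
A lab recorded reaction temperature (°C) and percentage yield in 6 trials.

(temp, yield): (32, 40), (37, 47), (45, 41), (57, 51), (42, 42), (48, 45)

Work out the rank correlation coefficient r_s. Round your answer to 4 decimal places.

0.6000

Rank temp: 1, 2, 4, 6, 3, 5
Rank yield: 1, 5, 2, 6, 3, 4
d = rank(temp) − rank(yield): 0, -3, 2, 0, 0, 1; Σd² = 14
ρ = 1 − 6Σd² / [n(n²−1)] = 1 − 6×14 / (6×35) = 1 − 84/210 ≈ 0.6000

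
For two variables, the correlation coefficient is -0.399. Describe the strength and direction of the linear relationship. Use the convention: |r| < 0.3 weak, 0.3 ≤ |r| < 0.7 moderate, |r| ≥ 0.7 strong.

r = -0.399 < 0 so the relationship is negative.
|r| = 0.399, which falls in the moderate range.

moderate negative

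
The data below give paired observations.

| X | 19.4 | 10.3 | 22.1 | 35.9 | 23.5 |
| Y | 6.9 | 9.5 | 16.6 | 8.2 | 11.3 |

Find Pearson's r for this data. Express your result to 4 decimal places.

-0.0654

n = 5, ΣX = 111.2, ΣY = 52.5, ΣX² = 2811.92, ΣY² = 608.35, ΣXY = 1158.5
nΣXY − ΣXΣY = 5792.5 − 5838 = -45.5
nΣX² − (ΣX)² = 14059.6 − 12365.44 = 1694.16; nΣY² − (ΣY)² = 3041.75 − 2756.25 = 285.5
r = -45.5 / √(1694.16 × 285.5) = -45.5 / 695.4730 ≈ -0.0654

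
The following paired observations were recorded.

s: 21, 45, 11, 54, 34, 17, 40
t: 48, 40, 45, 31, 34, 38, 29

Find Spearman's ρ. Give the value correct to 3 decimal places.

-0.571

Rank s: 3, 6, 1, 7, 4, 2, 5
Rank t: 7, 5, 6, 2, 3, 4, 1
d = rank(s) − rank(t): -4, 1, -5, 5, 1, -2, 4; Σd² = 88
ρ = 1 − 6Σd² / [n(n²−1)] = 1 − 6×88 / (7×48) = 1 − 528/336 ≈ -0.571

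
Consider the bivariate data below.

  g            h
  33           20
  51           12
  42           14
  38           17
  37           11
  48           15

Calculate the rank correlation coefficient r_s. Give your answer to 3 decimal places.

Rank g: 1, 6, 4, 3, 2, 5
Rank h: 6, 2, 3, 5, 1, 4
d = rank(g) − rank(h): -5, 4, 1, -2, 1, 1; Σd² = 48
ρ = 1 − 6Σd² / [n(n²−1)] = 1 − 6×48 / (6×35) = 1 − 288/210 ≈ -0.371

-0.371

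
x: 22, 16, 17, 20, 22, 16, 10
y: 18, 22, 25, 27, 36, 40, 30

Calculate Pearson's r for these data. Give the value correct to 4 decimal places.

-0.1740

n = 7, Σx = 123, Σy = 198, Σx² = 2269, Σy² = 5958, Σxy = 3445
nΣxy − ΣxΣy = 24115 − 24354 = -239
nΣx² − (Σx)² = 15883 − 15129 = 754; nΣy² − (Σy)² = 41706 − 39204 = 2502
r = -239 / √(754 × 2502) = -239 / 1373.5021 ≈ -0.1740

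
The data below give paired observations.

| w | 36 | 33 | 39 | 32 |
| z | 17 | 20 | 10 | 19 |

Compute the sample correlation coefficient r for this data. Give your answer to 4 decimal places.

-0.9350

n = 4, Σw = 140, Σz = 66, Σw² = 4930, Σz² = 1150, Σwz = 2270
nΣwz − ΣwΣz = 9080 − 9240 = -160
nΣw² − (Σw)² = 19720 − 19600 = 120; nΣz² − (Σz)² = 4600 − 4356 = 244
r = -160 / √(120 × 244) = -160 / 171.1140 ≈ -0.9350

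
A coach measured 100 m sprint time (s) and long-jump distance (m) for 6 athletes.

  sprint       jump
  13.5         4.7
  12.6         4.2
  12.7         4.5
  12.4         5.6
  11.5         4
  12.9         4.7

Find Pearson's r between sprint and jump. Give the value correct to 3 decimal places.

n = 6, Σx = 75.6, Σy = 27.7, Σx² = 954.72, Σy² = 129.43, Σxy = 349.59
nΣxy − ΣxΣy = 2097.54 − 2094.12 = 3.42
nΣx² − (Σx)² = 5728.32 − 5715.36 = 12.96; nΣy² − (Σy)² = 776.58 − 767.29 = 9.29
r = 3.42 / √(12.96 × 9.29) = 3.42 / 10.9726 ≈ 0.312

0.312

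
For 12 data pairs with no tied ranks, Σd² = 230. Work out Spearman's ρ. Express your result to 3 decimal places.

0.196

ρ = 1 − 6Σd² / [n(n²−1)] = 1 − 6×230 / (12×143)
  = 1 − 1380/1716 = 1 − 0.8042 ≈ 0.196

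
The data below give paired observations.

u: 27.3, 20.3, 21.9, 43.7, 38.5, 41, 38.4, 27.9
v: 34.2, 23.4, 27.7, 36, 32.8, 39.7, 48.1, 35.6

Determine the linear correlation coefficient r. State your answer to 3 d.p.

n = 8, Σu = 259, Σv = 277.5, Σu² = 8962.9, Σv² = 10013.39, Σuv = 9319.29
nΣuv − ΣuΣv = 74554.32 − 71872.5 = 2681.82
nΣu² − (Σu)² = 71703.2 − 67081 = 4622.2; nΣv² − (Σv)² = 80107.12 − 77006.25 = 3100.87
r = 2681.82 / √(4622.2 × 3100.87) = 2681.82 / 3785.8739 ≈ 0.708

0.708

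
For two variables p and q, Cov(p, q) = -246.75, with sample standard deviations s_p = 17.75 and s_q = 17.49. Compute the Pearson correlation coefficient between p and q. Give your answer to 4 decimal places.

-0.7948

r = Cov(p,q) / (s_p · s_q) = -246.75 / (17.75 × 17.49)
  = -246.75 / 310.4475 ≈ -0.7948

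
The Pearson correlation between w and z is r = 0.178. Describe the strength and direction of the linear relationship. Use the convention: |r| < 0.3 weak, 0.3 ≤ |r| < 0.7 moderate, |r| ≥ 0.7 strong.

r = 0.178 > 0 so the relationship is positive.
|r| = 0.178, which falls in the weak range.

weak positive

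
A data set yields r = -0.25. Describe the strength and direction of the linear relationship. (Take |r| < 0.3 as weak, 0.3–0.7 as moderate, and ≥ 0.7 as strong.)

weak negative

r = -0.25 < 0 so the relationship is negative.
|r| = 0.25, which falls in the weak range.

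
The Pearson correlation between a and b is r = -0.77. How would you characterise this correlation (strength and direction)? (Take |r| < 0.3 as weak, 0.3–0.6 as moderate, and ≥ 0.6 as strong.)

r = -0.77 < 0 so the relationship is negative.
|r| = 0.77, which falls in the strong range.

strong negative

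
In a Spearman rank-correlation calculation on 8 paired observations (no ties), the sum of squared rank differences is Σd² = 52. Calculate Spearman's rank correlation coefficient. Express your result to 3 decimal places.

0.381

ρ = 1 − 6Σd² / [n(n²−1)] = 1 − 6×52 / (8×63)
  = 1 − 312/504 = 1 − 0.6190 ≈ 0.381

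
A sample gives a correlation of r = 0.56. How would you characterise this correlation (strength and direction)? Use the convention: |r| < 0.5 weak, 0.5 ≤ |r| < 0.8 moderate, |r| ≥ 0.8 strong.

moderate positive

r = 0.56 > 0 so the relationship is positive.
|r| = 0.56, which falls in the moderate range.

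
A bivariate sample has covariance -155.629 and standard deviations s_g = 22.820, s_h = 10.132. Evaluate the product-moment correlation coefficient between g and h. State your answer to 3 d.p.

r = Cov(g,h) / (s_g · s_h) = -155.629 / (22.820 × 10.132)
  = -155.629 / 231.2122 ≈ -0.673

-0.673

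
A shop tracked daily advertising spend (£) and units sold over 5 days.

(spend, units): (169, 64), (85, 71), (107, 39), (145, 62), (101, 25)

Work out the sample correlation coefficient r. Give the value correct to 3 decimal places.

n = 5, Σx = 607, Σy = 261, Σx² = 78461, Σy² = 15127, Σxy = 32539
nΣxy − ΣxΣy = 162695 − 158427 = 4268
nΣx² − (Σx)² = 392305 − 368449 = 23856; nΣy² − (Σy)² = 75635 − 68121 = 7514
r = 4268 / √(23856 × 7514) = 4268 / 13388.5766 ≈ 0.319

0.319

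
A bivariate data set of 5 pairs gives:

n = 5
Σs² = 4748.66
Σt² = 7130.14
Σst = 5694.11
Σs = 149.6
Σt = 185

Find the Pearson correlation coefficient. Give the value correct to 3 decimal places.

0.570

r = (nΣst − ΣsΣt) / √[(nΣs² − (Σs)²)(nΣt² − (Σt)²)]
Numerator: 5×5694.11 − 149.6×185 = 794.55
Denominator: √[(23743.3 − 22380.16)(35650.7 − 34225)] = √[1363.14 × 1425.7] = 1394.0691
r = 794.55 / 1394.0691 ≈ 0.570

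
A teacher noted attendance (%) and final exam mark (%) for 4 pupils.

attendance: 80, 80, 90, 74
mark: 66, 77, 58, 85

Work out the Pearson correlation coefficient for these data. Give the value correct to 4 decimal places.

-0.9120

n = 4, Σx = 324, Σy = 286, Σx² = 26376, Σy² = 20874, Σxy = 22950
nΣxy − ΣxΣy = 91800 − 92664 = -864
nΣx² − (Σx)² = 105504 − 104976 = 528; nΣy² − (Σy)² = 83496 − 81796 = 1700
r = -864 / √(528 × 1700) = -864 / 947.4175 ≈ -0.9120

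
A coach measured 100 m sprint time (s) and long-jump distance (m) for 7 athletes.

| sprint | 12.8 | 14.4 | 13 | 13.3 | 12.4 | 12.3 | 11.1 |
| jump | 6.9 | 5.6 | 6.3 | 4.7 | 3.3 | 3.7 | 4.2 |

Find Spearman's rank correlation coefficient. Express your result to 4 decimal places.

0.5357

Rank sprint: 4, 7, 5, 6, 3, 2, 1
Rank jump: 7, 5, 6, 4, 1, 2, 3
d = rank(sprint) − rank(jump): -3, 2, -1, 2, 2, 0, -2; Σd² = 26
ρ = 1 − 6Σd² / [n(n²−1)] = 1 − 6×26 / (7×48) = 1 − 156/336 ≈ 0.5357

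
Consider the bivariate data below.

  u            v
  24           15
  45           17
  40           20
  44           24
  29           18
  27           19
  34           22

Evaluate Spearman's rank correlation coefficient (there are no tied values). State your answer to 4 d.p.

Rank u: 1, 7, 5, 6, 3, 2, 4
Rank v: 1, 2, 5, 7, 3, 4, 6
d = rank(u) − rank(v): 0, 5, 0, -1, 0, -2, -2; Σd² = 34
ρ = 1 − 6Σd² / [n(n²−1)] = 1 − 6×34 / (7×48) = 1 − 204/336 ≈ 0.3929

0.3929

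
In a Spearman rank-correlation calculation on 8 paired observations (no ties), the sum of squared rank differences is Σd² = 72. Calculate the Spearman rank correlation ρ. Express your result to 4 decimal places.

ρ = 1 − 6Σd² / [n(n²−1)] = 1 − 6×72 / (8×63)
  = 1 − 432/504 = 1 − 0.85714 ≈ 0.1429

0.1429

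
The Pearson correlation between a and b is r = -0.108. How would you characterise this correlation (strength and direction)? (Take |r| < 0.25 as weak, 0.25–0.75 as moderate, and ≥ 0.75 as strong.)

r = -0.108 < 0 so the relationship is negative.
|r| = 0.108, which falls in the weak range.

weak negative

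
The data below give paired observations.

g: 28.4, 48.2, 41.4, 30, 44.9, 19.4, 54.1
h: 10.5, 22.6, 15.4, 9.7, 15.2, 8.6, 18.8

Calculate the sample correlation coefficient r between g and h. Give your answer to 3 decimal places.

0.903

n = 7, Σg = 266.4, Σh = 100.8, Σg² = 11062.94, Σh² = 1610.7, Σgh = 4182.48
nΣgh − ΣgΣh = 29277.36 − 26853.12 = 2424.24
nΣg² − (Σg)² = 77440.58 − 70968.96 = 6471.62; nΣh² − (Σh)² = 11274.9 − 10160.64 = 1114.26
r = 2424.24 / √(6471.62 × 1114.26) = 2424.24 / 2685.3431 ≈ 0.903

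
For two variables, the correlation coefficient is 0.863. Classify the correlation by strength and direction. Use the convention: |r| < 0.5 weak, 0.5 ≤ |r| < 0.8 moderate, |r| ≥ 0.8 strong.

r = 0.863 > 0 so the relationship is positive.
|r| = 0.863, which falls in the strong range.

strong positive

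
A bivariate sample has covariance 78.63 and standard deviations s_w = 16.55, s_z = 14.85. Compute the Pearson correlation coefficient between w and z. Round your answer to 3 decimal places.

0.320

r = Cov(w,z) / (s_w · s_z) = 78.63 / (16.55 × 14.85)
  = 78.63 / 245.7675 ≈ 0.320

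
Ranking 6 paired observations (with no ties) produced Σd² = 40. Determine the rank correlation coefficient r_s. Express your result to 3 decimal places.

ρ = 1 − 6Σd² / [n(n²−1)] = 1 − 6×40 / (6×35)
  = 1 − 240/210 = 1 − 1.1429 ≈ -0.143

-0.143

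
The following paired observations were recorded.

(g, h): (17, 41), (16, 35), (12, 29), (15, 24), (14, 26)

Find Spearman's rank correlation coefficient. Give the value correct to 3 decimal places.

0.600

Rank g: 5, 4, 1, 3, 2
Rank h: 5, 4, 3, 1, 2
d = rank(g) − rank(h): 0, 0, -2, 2, 0; Σd² = 8
ρ = 1 − 6Σd² / [n(n²−1)] = 1 − 6×8 / (5×24) = 1 − 48/120 ≈ 0.600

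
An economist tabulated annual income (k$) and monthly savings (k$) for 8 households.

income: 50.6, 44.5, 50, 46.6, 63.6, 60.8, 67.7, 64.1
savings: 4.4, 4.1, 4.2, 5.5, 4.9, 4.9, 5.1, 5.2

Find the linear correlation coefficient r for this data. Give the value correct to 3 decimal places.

0.480

n = 8, Σx = 447.9, Σy = 38.3, Σx² = 25645.87, Σy² = 185.13, Σxy = 2159.54
nΣxy − ΣxΣy = 17276.32 − 17154.57 = 121.75
nΣx² − (Σx)² = 205166.96 − 200614.41 = 4552.55; nΣy² − (Σy)² = 1481.04 − 1466.89 = 14.15
r = 121.75 / √(4552.55 × 14.15) = 121.75 / 253.8082 ≈ 0.480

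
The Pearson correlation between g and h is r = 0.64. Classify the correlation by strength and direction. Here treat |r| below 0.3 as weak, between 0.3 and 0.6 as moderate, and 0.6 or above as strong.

strong positive

r = 0.64 > 0 so the relationship is positive.
|r| = 0.64, which falls in the strong range.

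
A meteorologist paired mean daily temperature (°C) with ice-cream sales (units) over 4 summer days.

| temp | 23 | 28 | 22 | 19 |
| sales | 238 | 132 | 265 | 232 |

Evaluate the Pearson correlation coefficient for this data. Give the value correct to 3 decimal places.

-0.815

n = 4, Σx = 92, Σy = 867, Σx² = 2158, Σy² = 198117, Σxy = 19408
nΣxy − ΣxΣy = 77632 − 79764 = -2132
nΣx² − (Σx)² = 8632 − 8464 = 168; nΣy² − (Σy)² = 792468 − 751689 = 40779
r = -2132 / √(168 × 40779) = -2132 / 2617.4170 ≈ -0.815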